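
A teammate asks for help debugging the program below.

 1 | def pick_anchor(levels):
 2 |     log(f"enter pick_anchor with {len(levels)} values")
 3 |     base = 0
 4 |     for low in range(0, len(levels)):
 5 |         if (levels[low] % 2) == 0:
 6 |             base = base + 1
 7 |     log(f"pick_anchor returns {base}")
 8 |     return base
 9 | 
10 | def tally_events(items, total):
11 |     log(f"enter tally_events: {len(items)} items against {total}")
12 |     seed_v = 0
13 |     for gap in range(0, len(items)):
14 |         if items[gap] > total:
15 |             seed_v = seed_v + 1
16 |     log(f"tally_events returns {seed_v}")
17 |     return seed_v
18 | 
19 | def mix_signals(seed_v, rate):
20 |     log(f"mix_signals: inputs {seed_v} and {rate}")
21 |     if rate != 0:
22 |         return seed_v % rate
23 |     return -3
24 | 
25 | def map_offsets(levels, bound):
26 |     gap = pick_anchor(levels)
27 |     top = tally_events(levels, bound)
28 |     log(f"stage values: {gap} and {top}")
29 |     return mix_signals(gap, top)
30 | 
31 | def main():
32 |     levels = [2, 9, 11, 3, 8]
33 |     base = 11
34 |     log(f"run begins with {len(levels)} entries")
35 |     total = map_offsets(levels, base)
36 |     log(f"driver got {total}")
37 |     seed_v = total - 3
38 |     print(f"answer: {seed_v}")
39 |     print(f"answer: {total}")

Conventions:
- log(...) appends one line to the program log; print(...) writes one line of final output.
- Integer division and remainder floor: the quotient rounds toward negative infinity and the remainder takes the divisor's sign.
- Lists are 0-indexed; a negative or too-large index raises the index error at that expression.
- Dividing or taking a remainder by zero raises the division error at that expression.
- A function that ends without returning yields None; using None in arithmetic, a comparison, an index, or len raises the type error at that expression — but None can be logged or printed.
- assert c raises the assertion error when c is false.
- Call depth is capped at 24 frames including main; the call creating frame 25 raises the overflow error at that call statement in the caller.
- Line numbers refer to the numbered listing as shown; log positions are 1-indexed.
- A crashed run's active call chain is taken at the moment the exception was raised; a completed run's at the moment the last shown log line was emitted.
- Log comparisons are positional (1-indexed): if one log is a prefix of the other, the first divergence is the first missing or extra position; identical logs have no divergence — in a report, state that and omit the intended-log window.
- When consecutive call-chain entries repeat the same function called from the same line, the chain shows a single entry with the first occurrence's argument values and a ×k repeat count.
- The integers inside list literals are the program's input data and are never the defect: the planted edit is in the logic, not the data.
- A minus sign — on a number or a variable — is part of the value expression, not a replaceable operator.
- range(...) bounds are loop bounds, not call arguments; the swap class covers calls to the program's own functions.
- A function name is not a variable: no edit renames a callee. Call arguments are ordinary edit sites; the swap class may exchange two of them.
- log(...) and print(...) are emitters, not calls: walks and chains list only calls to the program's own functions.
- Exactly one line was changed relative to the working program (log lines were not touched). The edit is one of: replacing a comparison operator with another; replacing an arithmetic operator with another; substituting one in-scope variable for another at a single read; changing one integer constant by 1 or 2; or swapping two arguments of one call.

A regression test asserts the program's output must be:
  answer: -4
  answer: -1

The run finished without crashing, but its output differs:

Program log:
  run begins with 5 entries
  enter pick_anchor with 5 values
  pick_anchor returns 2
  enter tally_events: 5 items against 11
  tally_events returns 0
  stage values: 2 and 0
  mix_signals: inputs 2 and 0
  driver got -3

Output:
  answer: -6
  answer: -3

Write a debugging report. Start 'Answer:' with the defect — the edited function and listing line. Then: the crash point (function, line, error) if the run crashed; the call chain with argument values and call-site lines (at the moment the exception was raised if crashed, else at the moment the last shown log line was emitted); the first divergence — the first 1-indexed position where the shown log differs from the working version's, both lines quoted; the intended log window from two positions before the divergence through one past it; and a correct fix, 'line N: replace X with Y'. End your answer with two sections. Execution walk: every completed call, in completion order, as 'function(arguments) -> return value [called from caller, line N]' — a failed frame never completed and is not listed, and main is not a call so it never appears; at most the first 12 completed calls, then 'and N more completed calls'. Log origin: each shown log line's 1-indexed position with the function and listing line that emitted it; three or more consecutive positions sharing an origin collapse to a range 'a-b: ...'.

Answer: the defect is in mix_signals at line 23.
The tell: Position 8 is the first bad log line: 'driver got -3' should read 'driver got -1'.
Call chain: main.
First divergence: position 8 — the shown line 'driver got -3' should read 'driver got -1'.
Intended log window:
  6: stage values: 2 and 0
  7: mix_signals: inputs 2 and 0
  8: driver got -1
Execution walk:
  pick_anchor([2, 9, 11, 3, 8]) -> 2  [called from map_offsets, line 26]
  tally_events([2, 9, 11, 3, 8], 11) -> 0  [called from map_offsets, line 27]
  mix_signals(2, 0) -> -3  [called from map_offsets, line 29]
  map_offsets([2, 9, 11, 3, 8], 11) -> -3  [called from main, line 35]
Log origins:
  1: from main, line 34
  2: from pick_anchor, line 2
  3: from pick_anchor, line 7
  4: from tally_events, line 11
  5: from tally_events, line 16
  6: from map_offsets, line 28
  7: from mix_signals, line 20
  8: from main, line 36
A correct fix: line 23: replace `-3` with `-1`.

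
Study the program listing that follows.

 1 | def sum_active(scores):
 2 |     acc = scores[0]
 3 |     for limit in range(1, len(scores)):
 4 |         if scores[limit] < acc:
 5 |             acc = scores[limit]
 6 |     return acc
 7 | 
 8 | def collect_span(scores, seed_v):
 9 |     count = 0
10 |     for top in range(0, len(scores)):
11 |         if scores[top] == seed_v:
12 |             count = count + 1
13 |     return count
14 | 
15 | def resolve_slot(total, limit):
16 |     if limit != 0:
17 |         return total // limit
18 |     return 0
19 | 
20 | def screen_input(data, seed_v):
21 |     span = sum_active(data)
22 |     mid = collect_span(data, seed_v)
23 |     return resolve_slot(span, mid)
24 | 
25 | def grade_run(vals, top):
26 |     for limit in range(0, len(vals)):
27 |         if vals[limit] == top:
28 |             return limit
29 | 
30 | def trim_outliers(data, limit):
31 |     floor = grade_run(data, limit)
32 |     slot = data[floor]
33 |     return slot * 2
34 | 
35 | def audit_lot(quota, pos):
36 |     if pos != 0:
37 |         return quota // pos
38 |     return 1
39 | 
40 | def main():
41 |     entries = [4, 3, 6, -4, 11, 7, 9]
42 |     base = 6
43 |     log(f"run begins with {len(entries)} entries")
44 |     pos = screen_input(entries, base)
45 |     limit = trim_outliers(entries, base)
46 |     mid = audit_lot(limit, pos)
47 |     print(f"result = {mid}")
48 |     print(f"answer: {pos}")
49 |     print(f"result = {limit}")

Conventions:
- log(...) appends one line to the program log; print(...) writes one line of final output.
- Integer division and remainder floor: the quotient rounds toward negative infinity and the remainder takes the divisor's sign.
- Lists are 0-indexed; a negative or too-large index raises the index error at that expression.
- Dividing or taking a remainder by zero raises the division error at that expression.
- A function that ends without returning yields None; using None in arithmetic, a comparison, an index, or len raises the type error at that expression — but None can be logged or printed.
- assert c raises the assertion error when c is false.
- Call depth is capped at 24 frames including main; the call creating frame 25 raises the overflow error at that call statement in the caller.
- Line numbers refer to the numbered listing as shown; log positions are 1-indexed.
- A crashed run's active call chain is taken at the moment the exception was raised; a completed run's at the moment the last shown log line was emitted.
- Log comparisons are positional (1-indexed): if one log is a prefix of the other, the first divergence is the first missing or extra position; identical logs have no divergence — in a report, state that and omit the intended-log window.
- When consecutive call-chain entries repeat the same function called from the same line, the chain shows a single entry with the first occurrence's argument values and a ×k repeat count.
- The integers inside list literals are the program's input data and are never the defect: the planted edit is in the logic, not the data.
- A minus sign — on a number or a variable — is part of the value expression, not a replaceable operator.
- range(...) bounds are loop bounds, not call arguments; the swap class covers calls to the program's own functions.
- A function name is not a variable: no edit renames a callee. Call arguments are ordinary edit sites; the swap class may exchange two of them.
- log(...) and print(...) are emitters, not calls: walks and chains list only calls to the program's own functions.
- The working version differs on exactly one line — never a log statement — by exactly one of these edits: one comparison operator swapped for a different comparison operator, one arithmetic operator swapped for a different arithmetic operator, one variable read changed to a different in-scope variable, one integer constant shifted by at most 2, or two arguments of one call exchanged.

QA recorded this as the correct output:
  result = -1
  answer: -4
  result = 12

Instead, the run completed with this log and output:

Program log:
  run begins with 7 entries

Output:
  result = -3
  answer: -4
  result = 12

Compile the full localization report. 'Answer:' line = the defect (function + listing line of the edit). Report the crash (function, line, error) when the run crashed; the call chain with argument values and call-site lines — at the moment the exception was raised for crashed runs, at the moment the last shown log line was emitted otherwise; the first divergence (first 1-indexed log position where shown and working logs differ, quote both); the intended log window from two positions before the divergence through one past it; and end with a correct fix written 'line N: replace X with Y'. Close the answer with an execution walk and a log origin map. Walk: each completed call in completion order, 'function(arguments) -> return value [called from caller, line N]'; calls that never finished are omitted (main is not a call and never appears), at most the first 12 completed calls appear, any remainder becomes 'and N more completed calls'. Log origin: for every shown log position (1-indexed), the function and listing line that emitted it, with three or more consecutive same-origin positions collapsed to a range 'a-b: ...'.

Answer: the defect is in main at line 46.
Key fact: The logs agree in full; only the final output differs.
Call chain: main.
First divergence: there is none — every log position agrees.
Execution walk:
  sum_active([4, 3, 6, -4, 11, 7, 9]) -> -4  [called from screen_input, line 21]
  collect_span([4, 3, 6, -4, 11, 7, 9], 6) -> 1  [called from screen_input, line 22]
  resolve_slot(-4, 1) -> -4  [called from screen_input, line 23]
  screen_input([4, 3, 6, -4, 11, 7, 9], 6) -> -4  [called from main, line 44]
  grade_run([4, 3, 6, -4, 11, 7, 9], 6) -> 2  [called from trim_outliers, line 31]
  trim_outliers([4, 3, 6, -4, 11, 7, 9], 6) -> 12  [called from main, line 45]
  audit_lot(12, -4) -> -3  [called from main, line 46]
Log origin:
  1: from main, line 43
A correct fix: line 46: replace `audit_lot(limit, pos)` with `audit_lot(pos, limit)`.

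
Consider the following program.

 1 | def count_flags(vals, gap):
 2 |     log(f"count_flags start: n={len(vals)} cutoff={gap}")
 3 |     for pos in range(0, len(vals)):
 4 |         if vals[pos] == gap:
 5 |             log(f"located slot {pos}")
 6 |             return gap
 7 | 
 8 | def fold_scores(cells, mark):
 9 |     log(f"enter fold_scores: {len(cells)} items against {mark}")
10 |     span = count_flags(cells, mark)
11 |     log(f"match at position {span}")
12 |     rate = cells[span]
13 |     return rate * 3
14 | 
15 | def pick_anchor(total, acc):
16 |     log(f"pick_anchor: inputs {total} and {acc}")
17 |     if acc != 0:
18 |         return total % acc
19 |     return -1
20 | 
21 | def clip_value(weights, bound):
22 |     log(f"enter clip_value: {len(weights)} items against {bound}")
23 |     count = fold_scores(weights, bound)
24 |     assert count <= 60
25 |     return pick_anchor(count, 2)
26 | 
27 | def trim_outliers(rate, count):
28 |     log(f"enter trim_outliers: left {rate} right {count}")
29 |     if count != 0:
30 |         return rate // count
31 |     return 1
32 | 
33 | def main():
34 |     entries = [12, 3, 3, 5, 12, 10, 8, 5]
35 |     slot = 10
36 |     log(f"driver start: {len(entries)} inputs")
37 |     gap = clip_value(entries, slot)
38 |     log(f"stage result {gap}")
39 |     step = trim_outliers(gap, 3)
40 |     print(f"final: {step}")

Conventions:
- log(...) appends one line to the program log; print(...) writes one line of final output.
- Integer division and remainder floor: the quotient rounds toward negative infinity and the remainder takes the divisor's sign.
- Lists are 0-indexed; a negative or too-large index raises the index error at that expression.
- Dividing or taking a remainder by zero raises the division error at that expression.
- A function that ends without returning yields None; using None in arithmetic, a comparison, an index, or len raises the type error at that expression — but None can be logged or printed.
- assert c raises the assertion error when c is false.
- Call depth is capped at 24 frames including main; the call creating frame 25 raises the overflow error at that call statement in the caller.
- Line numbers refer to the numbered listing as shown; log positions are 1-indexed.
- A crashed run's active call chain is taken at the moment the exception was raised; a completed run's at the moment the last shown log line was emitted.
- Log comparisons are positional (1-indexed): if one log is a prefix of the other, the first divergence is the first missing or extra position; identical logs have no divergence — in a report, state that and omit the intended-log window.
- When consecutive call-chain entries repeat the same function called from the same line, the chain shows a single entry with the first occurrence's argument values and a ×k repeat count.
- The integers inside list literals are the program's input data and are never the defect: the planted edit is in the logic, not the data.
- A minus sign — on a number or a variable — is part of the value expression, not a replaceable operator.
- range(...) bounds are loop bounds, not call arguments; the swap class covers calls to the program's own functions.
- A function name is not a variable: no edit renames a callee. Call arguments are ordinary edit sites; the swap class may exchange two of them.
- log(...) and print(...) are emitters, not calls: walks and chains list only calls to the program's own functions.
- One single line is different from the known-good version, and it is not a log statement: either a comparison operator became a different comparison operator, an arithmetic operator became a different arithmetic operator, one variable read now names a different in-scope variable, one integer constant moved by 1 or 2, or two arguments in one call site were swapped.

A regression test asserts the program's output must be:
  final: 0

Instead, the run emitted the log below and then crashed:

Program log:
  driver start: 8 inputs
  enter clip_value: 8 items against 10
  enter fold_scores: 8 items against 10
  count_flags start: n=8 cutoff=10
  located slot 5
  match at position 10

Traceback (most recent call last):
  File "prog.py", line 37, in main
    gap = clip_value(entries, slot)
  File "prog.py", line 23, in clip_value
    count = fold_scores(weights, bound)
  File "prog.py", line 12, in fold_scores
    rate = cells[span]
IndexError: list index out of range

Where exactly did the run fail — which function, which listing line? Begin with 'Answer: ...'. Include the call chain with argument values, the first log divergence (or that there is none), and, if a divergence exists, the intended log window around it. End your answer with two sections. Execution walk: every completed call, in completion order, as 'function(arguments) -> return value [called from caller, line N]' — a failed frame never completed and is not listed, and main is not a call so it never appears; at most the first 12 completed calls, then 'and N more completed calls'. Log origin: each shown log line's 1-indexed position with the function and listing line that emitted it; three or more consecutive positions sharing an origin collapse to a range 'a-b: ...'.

Answer: the error was raised in fold_scores, line 12.
Key observation: At log position 6 the runs split — shown 'match at position 10', but the working version logs 'match at position 5'.
Call chain: main -> clip_value([12, 3, 3, 5, 12, 10, 8, 5], 10) (called at line 37) -> fold_scores([12, 3, 3, 5, 12, 10, 8, 5], 10) (called at line 23).
First divergence: position 6 — shown 'match at position 10', intended 'match at position 5'.
Intended log window:
  4: count_flags start: n=8 cutoff=10
  5: located slot 5
  6: match at position 5
  7: pick_anchor: inputs 30 and 2
Execution walk:
  count_flags([12, 3, 3, 5, 12, 10, 8, 5], 10) -> 10  [called from fold_scores, line 10]
Log origins:
  1: from main, line 36
  2: from clip_value, line 22
  3: from fold_scores, line 9
  4: from count_flags, line 2
  5: from count_flags, line 5
  6: from fold_scores, line 11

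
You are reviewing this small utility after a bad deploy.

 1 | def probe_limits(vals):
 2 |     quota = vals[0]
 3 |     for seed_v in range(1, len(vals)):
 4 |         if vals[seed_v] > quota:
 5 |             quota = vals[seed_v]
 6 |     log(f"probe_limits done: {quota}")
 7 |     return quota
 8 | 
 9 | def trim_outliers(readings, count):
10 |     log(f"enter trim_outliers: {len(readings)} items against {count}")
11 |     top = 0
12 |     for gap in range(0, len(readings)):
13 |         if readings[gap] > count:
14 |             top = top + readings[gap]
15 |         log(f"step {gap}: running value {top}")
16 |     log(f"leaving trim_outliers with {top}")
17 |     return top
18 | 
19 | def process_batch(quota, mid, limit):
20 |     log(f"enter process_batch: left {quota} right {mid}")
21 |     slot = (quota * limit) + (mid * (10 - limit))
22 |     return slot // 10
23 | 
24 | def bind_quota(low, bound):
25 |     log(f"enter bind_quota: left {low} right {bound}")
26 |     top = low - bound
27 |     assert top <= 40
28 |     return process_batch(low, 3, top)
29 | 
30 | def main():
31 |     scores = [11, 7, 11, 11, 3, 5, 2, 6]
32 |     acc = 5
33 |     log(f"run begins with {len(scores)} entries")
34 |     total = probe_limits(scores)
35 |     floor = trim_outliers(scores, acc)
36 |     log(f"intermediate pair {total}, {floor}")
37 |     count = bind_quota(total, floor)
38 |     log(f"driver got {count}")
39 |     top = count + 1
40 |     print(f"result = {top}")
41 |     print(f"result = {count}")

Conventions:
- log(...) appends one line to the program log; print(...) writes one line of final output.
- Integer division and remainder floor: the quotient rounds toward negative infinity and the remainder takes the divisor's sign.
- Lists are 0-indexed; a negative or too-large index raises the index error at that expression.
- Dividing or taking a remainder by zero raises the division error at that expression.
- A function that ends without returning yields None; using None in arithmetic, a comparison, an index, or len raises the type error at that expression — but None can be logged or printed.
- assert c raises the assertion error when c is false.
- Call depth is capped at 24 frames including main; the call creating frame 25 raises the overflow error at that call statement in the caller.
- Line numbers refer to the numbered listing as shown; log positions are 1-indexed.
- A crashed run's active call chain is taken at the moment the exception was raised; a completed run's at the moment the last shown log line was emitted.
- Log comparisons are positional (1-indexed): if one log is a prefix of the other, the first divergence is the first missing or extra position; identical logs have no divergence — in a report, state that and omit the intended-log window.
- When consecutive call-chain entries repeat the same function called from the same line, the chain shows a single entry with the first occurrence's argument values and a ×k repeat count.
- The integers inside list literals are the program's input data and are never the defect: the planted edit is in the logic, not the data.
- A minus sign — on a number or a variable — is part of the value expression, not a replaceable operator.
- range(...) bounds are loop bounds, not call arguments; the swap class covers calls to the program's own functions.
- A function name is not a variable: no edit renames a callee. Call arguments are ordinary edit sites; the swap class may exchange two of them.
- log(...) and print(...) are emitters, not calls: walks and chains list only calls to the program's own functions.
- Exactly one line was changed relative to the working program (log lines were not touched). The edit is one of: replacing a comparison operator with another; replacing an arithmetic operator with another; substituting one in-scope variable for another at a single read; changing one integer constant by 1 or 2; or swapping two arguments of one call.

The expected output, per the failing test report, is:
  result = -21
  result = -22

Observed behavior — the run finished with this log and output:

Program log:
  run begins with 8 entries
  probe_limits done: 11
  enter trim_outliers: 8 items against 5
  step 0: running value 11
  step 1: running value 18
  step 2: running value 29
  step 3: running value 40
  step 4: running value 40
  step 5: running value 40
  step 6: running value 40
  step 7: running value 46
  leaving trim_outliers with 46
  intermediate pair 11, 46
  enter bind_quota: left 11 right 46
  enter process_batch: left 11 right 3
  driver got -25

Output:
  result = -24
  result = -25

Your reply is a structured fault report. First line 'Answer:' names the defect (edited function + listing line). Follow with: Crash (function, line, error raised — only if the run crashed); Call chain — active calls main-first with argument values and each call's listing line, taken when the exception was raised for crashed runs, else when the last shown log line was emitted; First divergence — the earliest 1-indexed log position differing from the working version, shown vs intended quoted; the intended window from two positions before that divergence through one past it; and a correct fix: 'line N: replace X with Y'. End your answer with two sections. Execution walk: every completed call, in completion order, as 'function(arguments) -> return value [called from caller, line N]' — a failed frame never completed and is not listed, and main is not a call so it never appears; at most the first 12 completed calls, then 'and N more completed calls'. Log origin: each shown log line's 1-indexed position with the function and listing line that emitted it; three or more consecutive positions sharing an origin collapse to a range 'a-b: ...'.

Answer: the defect is in bind_quota at line 28.
Core observation: The log first diverges at position 15: the faulty run prints 'enter process_batch: left 11 right 3' where the working version prints 'enter process_batch: left 11 right -35'.
Call chain: main.
First divergence: at position 15 the run shows 'enter process_batch: left 11 right 3' where the working version logs 'enter process_batch: left 11 right -35'.
Intended log window:
  13: intermediate pair 11, 46
  14: enter bind_quota: left 11 right 46
  15: enter process_batch: left 11 right -35
  16: driver got -22
Execution walk:
  probe_limits([11, 7, 11, 11, 3, 5, 2, 6]) -> 11  [called from main, line 34]
  trim_outliers([11, 7, 11, 11, 3, 5, 2, 6], 5) -> 46  [called from main, line 35]
  process_batch(11, 3, -35) -> -25  [called from bind_quota, line 28]
  bind_quota(11, 46) -> -25  [called from main, line 37]
Log origin:
  1: logged in main at line 33
  2: logged in probe_limits at line 6
  3: logged in trim_outliers at line 10
  4-11: logged in trim_outliers at line 15
  12: logged in trim_outliers at line 16
  13: logged in main at line 36
  14: logged in bind_quota at line 25
  15: logged in process_batch at line 20
  16: logged in main at line 38
A correct fix: line 28: replace `process_batch(low, 3, top)` with `process_batch(low, top, 3)`.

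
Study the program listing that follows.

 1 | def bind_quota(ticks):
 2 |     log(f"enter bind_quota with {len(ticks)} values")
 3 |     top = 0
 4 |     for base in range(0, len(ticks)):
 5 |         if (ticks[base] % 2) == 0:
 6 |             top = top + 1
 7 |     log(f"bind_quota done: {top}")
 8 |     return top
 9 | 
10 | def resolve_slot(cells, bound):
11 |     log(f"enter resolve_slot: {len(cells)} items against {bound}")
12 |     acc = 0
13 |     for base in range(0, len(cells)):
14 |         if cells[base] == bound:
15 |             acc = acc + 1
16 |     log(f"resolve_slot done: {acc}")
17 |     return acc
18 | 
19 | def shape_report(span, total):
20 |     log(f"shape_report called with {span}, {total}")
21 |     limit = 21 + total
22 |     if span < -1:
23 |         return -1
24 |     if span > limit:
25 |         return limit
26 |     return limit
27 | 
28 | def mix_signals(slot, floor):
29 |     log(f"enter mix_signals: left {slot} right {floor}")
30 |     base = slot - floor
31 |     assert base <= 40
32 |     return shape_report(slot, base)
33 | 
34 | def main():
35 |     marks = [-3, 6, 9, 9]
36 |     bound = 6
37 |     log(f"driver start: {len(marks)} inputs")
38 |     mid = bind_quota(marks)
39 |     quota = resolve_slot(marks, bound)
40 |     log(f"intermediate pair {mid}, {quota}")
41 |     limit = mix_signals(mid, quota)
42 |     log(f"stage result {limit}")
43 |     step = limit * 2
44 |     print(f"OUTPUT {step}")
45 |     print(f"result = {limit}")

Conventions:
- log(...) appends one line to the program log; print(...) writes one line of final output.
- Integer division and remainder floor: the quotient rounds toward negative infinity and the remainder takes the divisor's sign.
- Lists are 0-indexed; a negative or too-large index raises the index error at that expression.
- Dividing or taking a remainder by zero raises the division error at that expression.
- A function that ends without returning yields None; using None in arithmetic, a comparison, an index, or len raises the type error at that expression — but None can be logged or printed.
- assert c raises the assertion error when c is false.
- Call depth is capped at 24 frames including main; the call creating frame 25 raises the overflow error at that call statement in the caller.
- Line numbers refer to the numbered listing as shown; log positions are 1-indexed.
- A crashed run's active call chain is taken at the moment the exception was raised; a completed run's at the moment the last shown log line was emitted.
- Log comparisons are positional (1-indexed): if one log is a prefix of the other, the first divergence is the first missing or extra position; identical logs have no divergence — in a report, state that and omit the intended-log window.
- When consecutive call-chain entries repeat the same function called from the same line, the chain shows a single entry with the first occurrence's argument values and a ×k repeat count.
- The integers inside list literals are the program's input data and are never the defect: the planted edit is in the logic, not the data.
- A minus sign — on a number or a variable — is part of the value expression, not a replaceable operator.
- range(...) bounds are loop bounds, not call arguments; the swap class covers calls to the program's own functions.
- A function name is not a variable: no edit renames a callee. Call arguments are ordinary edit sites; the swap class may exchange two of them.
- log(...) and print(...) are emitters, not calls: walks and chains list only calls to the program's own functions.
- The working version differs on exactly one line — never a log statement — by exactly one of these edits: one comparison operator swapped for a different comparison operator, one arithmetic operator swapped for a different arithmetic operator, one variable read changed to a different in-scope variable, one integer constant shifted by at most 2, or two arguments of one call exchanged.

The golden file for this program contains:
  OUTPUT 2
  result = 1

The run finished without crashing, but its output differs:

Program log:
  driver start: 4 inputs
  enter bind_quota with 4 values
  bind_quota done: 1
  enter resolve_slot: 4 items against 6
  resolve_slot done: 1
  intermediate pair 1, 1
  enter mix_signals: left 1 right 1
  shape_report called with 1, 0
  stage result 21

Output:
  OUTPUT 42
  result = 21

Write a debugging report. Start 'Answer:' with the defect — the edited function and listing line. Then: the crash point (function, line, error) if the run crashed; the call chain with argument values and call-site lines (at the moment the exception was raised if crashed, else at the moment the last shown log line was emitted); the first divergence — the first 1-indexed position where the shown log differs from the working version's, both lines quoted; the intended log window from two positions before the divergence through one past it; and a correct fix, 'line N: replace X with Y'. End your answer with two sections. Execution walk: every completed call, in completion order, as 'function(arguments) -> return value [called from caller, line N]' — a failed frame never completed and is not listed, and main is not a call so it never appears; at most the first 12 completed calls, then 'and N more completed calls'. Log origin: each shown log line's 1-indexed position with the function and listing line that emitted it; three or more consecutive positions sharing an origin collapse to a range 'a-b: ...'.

Answer: the defect is in shape_report at line 26.
Core observation: Everything matches until log position 9, which reads 'stage result 21' in place of 'stage result 1'.
Call chain: main.
First divergence: position 9; shown 'stage result 21' vs intended 'stage result 1'.
Intended log window:
  7: enter mix_signals: left 1 right 1
  8: shape_report called with 1, 0
  9: stage result 1
Execution walk:
  bind_quota([-3, 6, 9, 9]) -> 1  [called from main, line 38]
  resolve_slot([-3, 6, 9, 9], 6) -> 1  [called from main, line 39]
  shape_report(1, 0) -> 21  [called from mix_signals, line 32]
  mix_signals(1, 1) -> 21  [called from main, line 41]
Log origin:
  1: from main, line 37
  2: from bind_quota, line 2
  3: from bind_quota, line 7
  4: from resolve_slot, line 11
  5: from resolve_slot, line 16
  6: from main, line 40
  7: from mix_signals, line 29
  8: from shape_report, line 20
  9: from main, line 42
A correct fix: line 26: replace `limit` with `span`.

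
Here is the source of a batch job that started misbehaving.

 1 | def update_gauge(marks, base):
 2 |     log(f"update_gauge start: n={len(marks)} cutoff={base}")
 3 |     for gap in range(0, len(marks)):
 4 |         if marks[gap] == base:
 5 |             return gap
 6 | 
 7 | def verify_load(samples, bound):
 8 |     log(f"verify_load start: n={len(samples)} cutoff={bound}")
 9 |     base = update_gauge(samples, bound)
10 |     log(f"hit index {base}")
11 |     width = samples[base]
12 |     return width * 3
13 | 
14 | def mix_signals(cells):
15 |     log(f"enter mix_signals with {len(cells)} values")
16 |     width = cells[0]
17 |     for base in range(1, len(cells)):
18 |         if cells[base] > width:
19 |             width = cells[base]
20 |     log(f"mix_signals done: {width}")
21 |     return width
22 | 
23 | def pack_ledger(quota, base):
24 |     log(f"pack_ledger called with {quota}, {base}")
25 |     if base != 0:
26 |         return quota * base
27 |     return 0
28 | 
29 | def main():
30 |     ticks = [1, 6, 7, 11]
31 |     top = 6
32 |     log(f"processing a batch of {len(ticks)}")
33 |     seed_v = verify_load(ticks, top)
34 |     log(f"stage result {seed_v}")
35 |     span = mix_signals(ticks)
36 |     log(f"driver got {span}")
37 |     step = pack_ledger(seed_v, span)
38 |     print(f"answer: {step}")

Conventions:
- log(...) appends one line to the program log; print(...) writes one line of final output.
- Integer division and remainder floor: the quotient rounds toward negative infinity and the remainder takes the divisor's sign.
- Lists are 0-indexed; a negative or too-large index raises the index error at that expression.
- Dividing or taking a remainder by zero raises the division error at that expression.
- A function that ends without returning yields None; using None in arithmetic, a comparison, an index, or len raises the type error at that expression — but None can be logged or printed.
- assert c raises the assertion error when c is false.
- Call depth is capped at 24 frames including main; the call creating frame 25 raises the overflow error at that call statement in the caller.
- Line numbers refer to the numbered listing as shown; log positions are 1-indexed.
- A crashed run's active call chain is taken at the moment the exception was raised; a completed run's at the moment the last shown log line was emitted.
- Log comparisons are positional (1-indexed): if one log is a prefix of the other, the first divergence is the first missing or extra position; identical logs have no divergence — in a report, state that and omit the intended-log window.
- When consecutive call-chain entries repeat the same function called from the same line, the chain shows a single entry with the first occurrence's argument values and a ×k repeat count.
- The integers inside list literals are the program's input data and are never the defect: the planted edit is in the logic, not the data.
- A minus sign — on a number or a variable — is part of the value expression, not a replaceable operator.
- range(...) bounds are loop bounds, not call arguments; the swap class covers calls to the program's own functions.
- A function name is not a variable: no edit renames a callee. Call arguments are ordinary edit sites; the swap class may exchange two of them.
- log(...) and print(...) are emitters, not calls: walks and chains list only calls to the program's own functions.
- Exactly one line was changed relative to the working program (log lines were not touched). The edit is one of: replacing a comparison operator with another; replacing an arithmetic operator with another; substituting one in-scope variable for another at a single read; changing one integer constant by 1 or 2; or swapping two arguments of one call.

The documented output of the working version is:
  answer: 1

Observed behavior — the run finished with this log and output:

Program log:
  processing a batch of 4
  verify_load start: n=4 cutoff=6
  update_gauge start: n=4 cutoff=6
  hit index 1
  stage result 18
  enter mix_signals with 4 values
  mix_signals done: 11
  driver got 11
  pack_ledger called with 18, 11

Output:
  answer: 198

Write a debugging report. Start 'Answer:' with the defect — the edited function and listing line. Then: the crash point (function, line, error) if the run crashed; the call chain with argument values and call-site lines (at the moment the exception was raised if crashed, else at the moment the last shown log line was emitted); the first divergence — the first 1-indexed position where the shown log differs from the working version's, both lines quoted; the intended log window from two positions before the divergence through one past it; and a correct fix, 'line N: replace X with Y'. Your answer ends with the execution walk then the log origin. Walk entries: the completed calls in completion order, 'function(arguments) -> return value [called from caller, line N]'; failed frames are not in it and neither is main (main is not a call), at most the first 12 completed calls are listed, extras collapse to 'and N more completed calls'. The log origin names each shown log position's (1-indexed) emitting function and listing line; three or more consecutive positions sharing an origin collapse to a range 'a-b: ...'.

Answer: the defect is in pack_ledger at line 26.
Key observation: Nothing in the log betrays the bug — only the output does.
Call chain: main -> pack_ledger(18, 11) (called at line 37).
First divergence: there is none — every log position agrees.
Execution walk:
  update_gauge([1, 6, 7, 11], 6) -> 1  [called from verify_load, line 9]
  verify_load([1, 6, 7, 11], 6) -> 18  [called from main, line 33]
  mix_signals([1, 6, 7, 11]) -> 11  [called from main, line 35]
  pack_ledger(18, 11) -> 198  [called from main, line 37]
Log line origins:
  1: emitted by main (line 32)
  2: emitted by verify_load (line 8)
  3: emitted by update_gauge (line 2)
  4: emitted by verify_load (line 10)
  5: emitted by main (line 34)
  6: emitted by mix_signals (line 15)
  7: emitted by mix_signals (line 20)
  8: emitted by main (line 36)
  9: emitted by pack_ledger (line 24)
A correct fix: line 26: replace `*` with `//`.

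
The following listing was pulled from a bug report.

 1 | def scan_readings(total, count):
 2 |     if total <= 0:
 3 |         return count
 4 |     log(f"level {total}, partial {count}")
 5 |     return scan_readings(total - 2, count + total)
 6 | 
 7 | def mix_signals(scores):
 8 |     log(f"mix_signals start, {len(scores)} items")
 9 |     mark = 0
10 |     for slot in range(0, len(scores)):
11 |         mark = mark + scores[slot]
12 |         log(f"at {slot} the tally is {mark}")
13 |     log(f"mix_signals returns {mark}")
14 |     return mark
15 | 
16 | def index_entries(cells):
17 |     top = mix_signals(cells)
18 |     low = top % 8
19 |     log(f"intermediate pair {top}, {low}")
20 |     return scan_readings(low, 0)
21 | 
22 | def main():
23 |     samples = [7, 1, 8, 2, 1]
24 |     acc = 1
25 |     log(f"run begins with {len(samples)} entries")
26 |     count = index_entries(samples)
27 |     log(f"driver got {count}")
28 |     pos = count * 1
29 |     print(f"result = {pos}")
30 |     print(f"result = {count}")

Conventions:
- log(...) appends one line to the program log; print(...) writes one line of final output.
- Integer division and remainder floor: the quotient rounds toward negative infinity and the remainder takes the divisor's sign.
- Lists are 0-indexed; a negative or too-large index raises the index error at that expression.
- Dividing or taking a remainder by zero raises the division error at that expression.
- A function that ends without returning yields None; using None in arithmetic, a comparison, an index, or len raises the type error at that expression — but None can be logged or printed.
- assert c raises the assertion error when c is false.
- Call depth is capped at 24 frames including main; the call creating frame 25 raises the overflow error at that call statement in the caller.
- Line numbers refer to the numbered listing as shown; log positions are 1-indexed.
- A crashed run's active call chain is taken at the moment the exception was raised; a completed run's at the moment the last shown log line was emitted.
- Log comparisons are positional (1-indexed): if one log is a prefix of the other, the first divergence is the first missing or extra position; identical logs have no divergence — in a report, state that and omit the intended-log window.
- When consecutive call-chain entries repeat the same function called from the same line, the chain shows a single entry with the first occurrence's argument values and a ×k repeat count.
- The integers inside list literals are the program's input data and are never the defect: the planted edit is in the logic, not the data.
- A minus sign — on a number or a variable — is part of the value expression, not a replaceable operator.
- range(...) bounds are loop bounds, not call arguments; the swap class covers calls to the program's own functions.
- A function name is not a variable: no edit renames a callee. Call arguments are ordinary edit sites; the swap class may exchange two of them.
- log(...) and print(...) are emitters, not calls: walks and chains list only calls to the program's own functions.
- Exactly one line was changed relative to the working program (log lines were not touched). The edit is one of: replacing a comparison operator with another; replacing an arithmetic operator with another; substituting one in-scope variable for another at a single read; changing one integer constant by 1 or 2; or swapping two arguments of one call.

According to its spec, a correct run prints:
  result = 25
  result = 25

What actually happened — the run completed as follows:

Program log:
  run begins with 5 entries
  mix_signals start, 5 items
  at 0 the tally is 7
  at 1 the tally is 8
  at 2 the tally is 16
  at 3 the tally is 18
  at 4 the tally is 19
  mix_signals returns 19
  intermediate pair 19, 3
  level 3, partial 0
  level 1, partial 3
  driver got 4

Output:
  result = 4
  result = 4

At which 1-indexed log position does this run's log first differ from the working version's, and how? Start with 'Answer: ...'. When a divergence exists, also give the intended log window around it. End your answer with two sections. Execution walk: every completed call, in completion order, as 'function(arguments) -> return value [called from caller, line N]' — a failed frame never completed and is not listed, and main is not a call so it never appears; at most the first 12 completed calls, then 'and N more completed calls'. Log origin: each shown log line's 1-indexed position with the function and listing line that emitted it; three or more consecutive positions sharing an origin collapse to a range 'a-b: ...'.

Answer: position 9 — the shown line 'intermediate pair 19, 3' should read 'intermediate pair 19, 9'.
Intended log window:
  7: at 4 the tally is 19
  8: mix_signals returns 19
  9: intermediate pair 19, 9
  10: level 9, partial 0
Execution walk:
  mix_signals([7, 1, 8, 2, 1]) -> 19  [called from index_entries, line 17]
  scan_readings(-1, 4) -> 4  [called from scan_readings, line 5]
  scan_readings(1, 3) -> 4  [called from scan_readings, line 5]
  scan_readings(3, 0) -> 4  [called from index_entries, line 20]
  index_entries([7, 1, 8, 2, 1]) -> 4  [called from main, line 26]
Log origins:
  1: from main, line 25
  2: from mix_signals, line 8
  3-7: from mix_signals, line 12
  8: from mix_signals, line 13
  9: from index_entries, line 19
  10: from scan_readings, line 4
  11: from scan_readings, line 4
  12: from main, line 27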